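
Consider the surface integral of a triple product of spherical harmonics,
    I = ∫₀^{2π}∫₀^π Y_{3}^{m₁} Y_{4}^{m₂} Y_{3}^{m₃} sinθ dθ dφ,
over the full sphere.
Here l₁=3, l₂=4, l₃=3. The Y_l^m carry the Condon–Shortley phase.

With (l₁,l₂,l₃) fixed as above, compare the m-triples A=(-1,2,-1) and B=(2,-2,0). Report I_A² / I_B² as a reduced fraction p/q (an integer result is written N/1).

Shared (l₁,l₂,l₃)=(3,4,3): N and (l;000)² cancel in I_A²/I_B².
A: Δ = 4!·2!·4!/11! = 1/34650; Racah Σ t=2..4: t=2:+1/192 t=3:−1/36 t=4:+1/192 = -5/288; ⇒ 3j(3 4 3; -1 2 -1)² = 20/693, sgn -1
B: Δ = 4!·2!·4!/11! = 1/34650; Racah Σ t=0..1: t=0:+1/96 t=1:−1/72 = -1/288; ⇒ 3j(3 4 3; 2 -2 0)² = 1/462, sgn +1
I_A²/I_B² = (20/693)/(1/462) = 40/3

40/3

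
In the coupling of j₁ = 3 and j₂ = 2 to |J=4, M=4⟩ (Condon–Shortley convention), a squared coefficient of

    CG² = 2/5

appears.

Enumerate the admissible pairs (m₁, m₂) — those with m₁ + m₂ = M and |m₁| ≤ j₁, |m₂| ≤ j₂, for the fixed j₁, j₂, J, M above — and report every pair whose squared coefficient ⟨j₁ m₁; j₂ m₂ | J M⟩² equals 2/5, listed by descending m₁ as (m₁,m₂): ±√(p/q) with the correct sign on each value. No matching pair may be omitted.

Admissible pairs with m₁+m₂ = M = 4: (2,2), (3,1)
  (m₁,m₂)=(3,1): CG² = 3/5, CG = +√(3/5)
  (m₁,m₂)=(2,2): CG² = 2/5, CG = −√(2/5)   ← matches the target
Pairs with CG² = 2/5: (2,2): −√(2/5)

(2,2): −√(2/5)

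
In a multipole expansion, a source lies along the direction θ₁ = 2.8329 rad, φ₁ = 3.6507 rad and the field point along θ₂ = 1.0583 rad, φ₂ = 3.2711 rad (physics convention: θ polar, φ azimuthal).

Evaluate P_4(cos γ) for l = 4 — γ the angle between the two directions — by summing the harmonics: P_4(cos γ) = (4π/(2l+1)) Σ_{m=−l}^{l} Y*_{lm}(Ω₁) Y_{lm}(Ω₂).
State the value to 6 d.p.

Addition theorem: P_4(cos γ) = (4π/9) Σ_m Y*_{lm}(Ω₁) Y_{lm}(Ω₂), m = −4…4:
  m=-4: Y*=-0.00169 + 0.00337j  Y=0.22181 - 0.12642j  product 0.00005 + 0.00096j
  m=-3: Y*=0.00145 + 0.03341j  Y=-0.37601 + 0.15391j  product -0.00569 - 0.01234j
  m=-2: Y*=0.08677 + 0.14071j  Y=0.16779 - 0.04446j  product 0.02081 + 0.01975j
  m=-1: Y*=0.40102 + 0.22385j  Y=0.26401 - 0.03438j  product 0.11357 + 0.04531j
  m=+0: Y*=0.48726 + 0.00000j  Y=-0.23166 + 0.00000j  product -0.11288 + 0.00000j
  m=+1: Y*=-0.40102 + 0.22385j  Y=-0.26401 - 0.03438j  product 0.11357 - 0.04531j
  m=+2: Y*=0.08677 - 0.14071j  Y=0.16779 + 0.04446j  product 0.02081 - 0.01975j
  m=+3: Y*=-0.00145 + 0.03341j  Y=0.37601 + 0.15391j  product -0.00569 + 0.01234j
  m=+4: Y*=-0.00169 - 0.00337j  Y=0.22181 + 0.12642j  product 0.00005 - 0.00096j
Accumulated sum 0.14462 - 0.00000j; after 4π/(2l+1) scaling, 0.20192 - 0.00000j ⇒ P_4 = 0.201923

0.201923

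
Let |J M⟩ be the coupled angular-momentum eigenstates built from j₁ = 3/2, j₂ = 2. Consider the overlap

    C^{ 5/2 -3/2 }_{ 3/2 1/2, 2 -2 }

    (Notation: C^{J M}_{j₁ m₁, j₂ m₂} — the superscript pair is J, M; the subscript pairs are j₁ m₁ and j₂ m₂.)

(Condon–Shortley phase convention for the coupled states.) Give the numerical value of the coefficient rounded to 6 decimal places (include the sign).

√[6·1!2!3!/7! · 2!1!0!4!1!4!] = √(576/35)
  +(−1)^0/∏(0,1,1,0,1,3)! = 1/6  (running 1/6)
⟨..|..⟩ = √(576/35)·(1/6) = +0.676123

+0.676123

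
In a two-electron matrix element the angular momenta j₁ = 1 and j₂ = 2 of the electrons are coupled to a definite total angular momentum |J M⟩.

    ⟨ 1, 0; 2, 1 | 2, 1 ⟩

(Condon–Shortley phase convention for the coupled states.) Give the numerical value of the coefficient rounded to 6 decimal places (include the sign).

√[5·1!1!3!/6! · 1!1!3!1!3!1!] = √(3/2)
  +(−1)^0/∏(0,1,1,3,0,0)! = 1/6  (running 1/6)
  +(−1)^1/∏(1,0,0,2,1,1)! = -1/2  (running -1/3)
⟨..|..⟩ = √(3/2)·(-1/3) = -0.408248

−√(1/6) = -0.408248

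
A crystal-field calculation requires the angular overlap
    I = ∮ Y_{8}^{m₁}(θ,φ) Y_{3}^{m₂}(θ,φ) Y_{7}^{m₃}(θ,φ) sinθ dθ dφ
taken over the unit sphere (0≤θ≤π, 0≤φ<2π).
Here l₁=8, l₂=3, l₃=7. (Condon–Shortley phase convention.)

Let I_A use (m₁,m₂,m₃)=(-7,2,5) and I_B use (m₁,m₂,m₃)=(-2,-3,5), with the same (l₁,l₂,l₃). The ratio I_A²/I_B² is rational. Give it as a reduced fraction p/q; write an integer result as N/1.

l's match ⇒ only the (l;m) 3-j factors differ between A and B.
A: triangle coeff Δ(8,3,7) = 1/5290740; Σ_t [3,4]: t=3:−1/5748019200 t=4:+1/958003200 = 1/1149603840; (3j)²=125/5814 [(8 3 7; -7 2 5)], sign=+1
B: triangle coeff Δ(8,3,7) = 1/5290740; Σ_t [0,0]: t=0:+1/348364800 = 1/348364800; (3j)²=165/58786 [(8 3 7; -2 -3 5)], sign=+1
I_A²/I_B² = (125/5814)/(165/58786) = 2275/297

2275/297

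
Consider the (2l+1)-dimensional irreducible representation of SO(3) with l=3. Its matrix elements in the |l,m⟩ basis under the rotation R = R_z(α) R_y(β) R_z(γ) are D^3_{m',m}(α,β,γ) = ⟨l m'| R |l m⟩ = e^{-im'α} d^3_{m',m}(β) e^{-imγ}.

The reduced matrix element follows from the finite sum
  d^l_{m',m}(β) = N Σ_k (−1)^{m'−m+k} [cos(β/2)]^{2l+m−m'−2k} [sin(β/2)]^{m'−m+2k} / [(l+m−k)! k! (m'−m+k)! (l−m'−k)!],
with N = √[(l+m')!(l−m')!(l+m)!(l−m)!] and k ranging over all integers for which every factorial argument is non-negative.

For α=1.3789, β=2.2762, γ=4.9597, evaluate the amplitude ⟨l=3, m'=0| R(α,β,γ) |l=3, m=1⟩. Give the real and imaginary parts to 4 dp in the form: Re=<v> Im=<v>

Re=0.0889 Im=0.3522

D^3_{0,1}(1.3789,2.2762,4.9597) = e^{-i·0·1.3789}·d^3_{0,1}(2.2762)·e^{-i·1·4.9597}. Compute d first:
Half-angle: c=0.419320, s=0.907838. N=√(6·6·24·2)=41.569219
The bounds max(0,m−m')=1 and min(l+m,l−m')=3 give 3 terms
  k=1: (−1)^0·41.5692/(12)·0.4193^5·0.9078^1 = +0.040769
  k=2: (−1)^1·41.5692/(4)·0.4193^3·0.9078^3 = -0.573291
  k=3: (−1)^2·41.5692/(12)·0.4193^1·0.9078^5 = +0.895734
d^3_{0,1}(2.2762) = +0.040769 -0.573291 +0.895734 = +0.363212
Phases: e^{-i·(0)·1.3789}=+1.000000+0.000000i, e^{-i·(1)·4.9597}=+0.244798+0.969574i ⇒ D=+0.088914+0.352161i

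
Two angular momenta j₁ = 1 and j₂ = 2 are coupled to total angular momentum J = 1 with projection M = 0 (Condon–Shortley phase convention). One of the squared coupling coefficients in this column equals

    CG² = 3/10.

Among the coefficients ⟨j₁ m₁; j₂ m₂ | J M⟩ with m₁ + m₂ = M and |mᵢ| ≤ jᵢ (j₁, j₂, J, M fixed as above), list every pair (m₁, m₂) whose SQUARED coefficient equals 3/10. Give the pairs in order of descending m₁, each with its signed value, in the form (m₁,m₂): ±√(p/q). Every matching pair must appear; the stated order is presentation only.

Admissible pairs with m₁+m₂ = M = 0: (-1,1), (0,0), (1,-1)
  (m₁,m₂)=(1,-1): CG² = 3/10, CG = +√(3/10)   ← matches the target
  (m₁,m₂)=(0,0): CG² = 2/5, CG = −√(2/5)
  (m₁,m₂)=(-1,1): CG² = 3/10, CG = +√(3/10)   ← matches the target
Pairs with CG² = 3/10: (1,-1): +√(3/10); (-1,1): +√(3/10)

(1,-1): +√(3/10); (-1,1): +√(3/10)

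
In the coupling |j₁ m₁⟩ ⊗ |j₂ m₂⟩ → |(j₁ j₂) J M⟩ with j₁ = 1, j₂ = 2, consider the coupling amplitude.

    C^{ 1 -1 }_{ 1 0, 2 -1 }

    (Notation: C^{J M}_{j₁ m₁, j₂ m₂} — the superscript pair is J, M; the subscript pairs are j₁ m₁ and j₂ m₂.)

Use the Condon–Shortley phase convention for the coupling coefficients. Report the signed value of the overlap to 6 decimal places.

j₁+j₂−J=2  J+j₁−j₂=0  J−j₁+j₂=2  j₁+j₂+J+1=5
(j₁±m₁, j₂±m₂, J±M) = (1,1,1,3,0,2)
P² = 6/5
sum k=1..1:
  [1] −1/2 = -1/2
S = -1/2
C² = P²·S² = 3/10 ; C = -0.547723

−√(3/10) = -0.547723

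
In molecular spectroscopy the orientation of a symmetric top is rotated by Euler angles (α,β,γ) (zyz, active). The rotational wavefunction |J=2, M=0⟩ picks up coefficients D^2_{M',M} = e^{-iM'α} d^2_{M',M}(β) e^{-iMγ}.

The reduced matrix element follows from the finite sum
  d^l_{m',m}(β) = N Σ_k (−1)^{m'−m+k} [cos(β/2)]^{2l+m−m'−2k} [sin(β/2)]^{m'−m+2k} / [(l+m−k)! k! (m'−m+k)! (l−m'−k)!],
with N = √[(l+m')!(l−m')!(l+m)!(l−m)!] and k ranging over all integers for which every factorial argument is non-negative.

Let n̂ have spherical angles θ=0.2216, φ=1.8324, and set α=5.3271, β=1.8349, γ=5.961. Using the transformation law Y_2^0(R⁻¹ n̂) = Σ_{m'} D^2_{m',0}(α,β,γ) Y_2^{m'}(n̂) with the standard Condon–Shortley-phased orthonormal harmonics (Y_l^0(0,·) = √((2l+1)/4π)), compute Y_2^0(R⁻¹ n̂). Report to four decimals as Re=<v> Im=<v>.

Re=-0.1206 Im=0.0000

Need the full column D^2_{m',0} for m'=−2..2 at α=5.3271, β=1.8349, γ=5.9610.
cos(β/2)=0.607847, sin(β/2)=0.794054
d^2_{-2,0}: single k=2 term ⇒ +0.570643;  D = -0.191041-0.537714i
d^2_{-1,0}: k∈[1..2] ⇒ +0.436826 -0.745453 = -0.308627;  D = -0.177992+0.252130i
d^2_{0,0}: k∈[0..2] ⇒ +0.136514 -0.931856 +0.397558 = -0.397784;  D = -0.397784+0.000000i
d^2_{1,0}: k∈[0..1] ⇒ -0.436826 +0.745453 = +0.308627;  D = +0.177992+0.252130i
d^2_{2,0}: single k=0 term ⇒ +0.570643;  D = -0.191041+0.537714i
Y_2^{m'}(θ=0.2216,φ=1.8324) and Σ D·Y over m':
  (-0.1910-0.5377i)·(-0.0162+0.0093i)  (-0.1780+0.2521i)·(-0.0428-0.1600i)  (-0.3978+0.0000i)·(+0.5851+0.0000i)  (+0.1780+0.2521i)·(+0.0428-0.1600i)  (-0.1910+0.5377i)·(-0.0162-0.0093i)
Y_2^0(R⁻¹ n̂) = -0.120593-0.000000i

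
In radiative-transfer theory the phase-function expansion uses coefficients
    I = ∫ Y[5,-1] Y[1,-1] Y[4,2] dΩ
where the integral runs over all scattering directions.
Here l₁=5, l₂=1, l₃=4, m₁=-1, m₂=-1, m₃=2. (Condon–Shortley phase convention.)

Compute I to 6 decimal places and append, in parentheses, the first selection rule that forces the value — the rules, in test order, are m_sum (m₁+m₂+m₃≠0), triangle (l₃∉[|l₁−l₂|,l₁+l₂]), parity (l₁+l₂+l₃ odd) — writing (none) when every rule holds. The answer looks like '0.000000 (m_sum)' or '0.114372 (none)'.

m-sum 0 ✓  L=10 even ✓  4≤4≤6 ✓
Π(2lᵢ+1) = 11×3×9 = 297
triangle coeff Δ(5,1,4) = 1/495
Σ_t [1,1]: t=1:−1/576 = -1/576
(3j)²=5/99 [(5 1 4; 0 0 0)], sign=-1
Σ_t [0,0]: t=0:+1/2880 = 1/2880
(3j)²=2/165 [(5 1 4; -1 -1 2)], sign=+1
⇒ 4πI² = 2/11
I = (-1)√(2/11/(4π)) = -0.12028562
No selection rule forces the value: the integral is nonzero (none).

-0.120286 (none)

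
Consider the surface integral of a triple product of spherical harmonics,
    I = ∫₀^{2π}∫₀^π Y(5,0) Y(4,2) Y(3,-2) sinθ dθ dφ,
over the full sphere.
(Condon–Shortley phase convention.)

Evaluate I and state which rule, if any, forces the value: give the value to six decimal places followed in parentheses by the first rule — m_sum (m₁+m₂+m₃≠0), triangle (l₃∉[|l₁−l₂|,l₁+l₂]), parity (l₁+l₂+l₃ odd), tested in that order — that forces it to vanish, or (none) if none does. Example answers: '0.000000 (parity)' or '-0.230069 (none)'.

m-sum 0 ✓  L=12 even ✓  1≤3≤9 ✓
Π(2lᵢ+1) = 11×9×7 = 693
triangle coeff Δ(5,4,3) = 1/180180
Σ_t [2,4]: t=2:+1/576 t=3:−1/144 t=4:+1/576 = -1/288
(3j)²=20/1001 [(5 4 3; 0 0 0)], sign=+1
Σ_t [4,5]: t=4:+1/576 t=5:−1/2880 = 1/720
(3j)²=80/3003 [(5 4 3; 0 2 -2)], sign=-1
⇒ 4πI² = 4800/13013
I = (-1)√(4800/13013/(4π)) = -0.17132746
No selection rule forces the value: the integral is nonzero (none).

-0.171327 (none)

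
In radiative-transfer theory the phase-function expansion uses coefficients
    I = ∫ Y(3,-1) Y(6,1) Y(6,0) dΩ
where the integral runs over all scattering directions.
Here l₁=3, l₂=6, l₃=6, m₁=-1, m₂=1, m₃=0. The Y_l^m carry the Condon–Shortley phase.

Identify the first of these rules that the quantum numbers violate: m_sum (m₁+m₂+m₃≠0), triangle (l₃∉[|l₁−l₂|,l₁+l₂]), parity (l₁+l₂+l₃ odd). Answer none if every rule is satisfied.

parity

m₁+m₂+m₃ = -1 + 1 + 0 = 0  ✓
triangle: |3−6|=3 ≤ l₃=6 ≤ 3+6=9  ✓
parity: l₁+l₂+l₃ = 15 is odd  ✗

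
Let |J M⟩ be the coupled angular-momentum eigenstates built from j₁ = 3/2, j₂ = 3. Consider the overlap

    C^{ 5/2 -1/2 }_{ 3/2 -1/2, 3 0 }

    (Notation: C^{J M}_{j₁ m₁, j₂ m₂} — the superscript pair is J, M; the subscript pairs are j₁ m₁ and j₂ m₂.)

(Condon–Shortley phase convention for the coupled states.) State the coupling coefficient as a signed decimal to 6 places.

triangle: 2!×1!×4!/8! = 48/40320
(j±m)!: 1!×2!×3!×3!×2!×3! = 864
prefactor² = (2J+1)×Δ×N² = 216/35
  k=1: −1/(1!×1!×1!×2!×0!×2!) = -1/4
  k=2: +1/(2!×0!×0!×1!×1!×3!) = 1/12
Σ = -1/6  ⇒  CG² = 216/35×(-1/6)² = 6/35
CG = −√(6/35) = -0.414039

−√(6/35) = -0.414039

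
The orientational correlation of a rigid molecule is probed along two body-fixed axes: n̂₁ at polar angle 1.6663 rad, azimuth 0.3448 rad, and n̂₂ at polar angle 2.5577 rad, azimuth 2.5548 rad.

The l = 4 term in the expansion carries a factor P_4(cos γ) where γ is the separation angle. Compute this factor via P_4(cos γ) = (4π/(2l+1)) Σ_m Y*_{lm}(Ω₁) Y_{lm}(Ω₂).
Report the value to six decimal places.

0.161214

Term-by-term m-sum for l=4 (normalisation 4π/9 = 1.396263):
  m=-4: Y*=0.08274 + 0.42657j  Y=-0.02864 + 0.02916j  product -0.01481 - 0.00980j
  m=-3: Y*=-0.06017 - 0.10120j  Y=-0.03297 + 0.17182j  product 0.01937 - 0.00700j
  m=-2: Y*=-0.23946 - 0.19747j  Y=0.15231 + 0.36306j  product 0.03522 - 0.11701j
  m=-1: Y*=0.12410 + 0.04457j  Y=0.33932 + 0.22562j  product 0.03205 + 0.04312j
  m=+0: Y*=0.28880 + 0.00000j  Y=-0.09771 + 0.00000j  product -0.02822 + 0.00000j
  m=+1: Y*=-0.12410 + 0.04457j  Y=-0.33932 + 0.22562j  product 0.03205 - 0.04312j
  m=+2: Y*=-0.23946 + 0.19747j  Y=0.15231 - 0.36306j  product 0.03522 + 0.11701j
  m=+3: Y*=0.06017 - 0.10120j  Y=0.03297 + 0.17182j  product 0.01937 + 0.00700j
  m=+4: Y*=0.08274 - 0.42657j  Y=-0.02864 - 0.02916j  product -0.01481 + 0.00980j
Total Σ_m = 0.11546 + 0.00000j. Multiply by 1.396263: 0.16121 + 0.00000j. P_4(cos γ) = 0.161214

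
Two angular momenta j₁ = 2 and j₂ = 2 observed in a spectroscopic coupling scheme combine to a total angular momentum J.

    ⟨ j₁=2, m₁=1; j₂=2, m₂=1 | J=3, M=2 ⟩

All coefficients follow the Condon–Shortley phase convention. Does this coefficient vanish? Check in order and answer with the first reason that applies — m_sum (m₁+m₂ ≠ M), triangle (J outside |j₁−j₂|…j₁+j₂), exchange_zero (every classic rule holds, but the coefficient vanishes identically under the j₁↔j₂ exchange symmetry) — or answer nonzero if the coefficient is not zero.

exchange_zero

m-sum: m₁+m₂ = 1+1 = 2, M = 2  ✓
triangle: |j₁−j₂| = 0 ≤ J = 3 ≤ j₁+j₂ = 4  ✓
exchange: j₁=j₂ and m₁=m₂, and (−1)^(j₁+j₂−J) = (−1)^1 = −1 forces ⟨j₁m₁;j₂m₂|JM⟩ = −⟨j₂m₂;j₁m₁|JM⟩ = −⟨j₁m₁;j₂m₂|JM⟩ ⇒ the coefficient vanishes identically
Racah sum check: Σ_k collapses to 0 ⇒ CG = 0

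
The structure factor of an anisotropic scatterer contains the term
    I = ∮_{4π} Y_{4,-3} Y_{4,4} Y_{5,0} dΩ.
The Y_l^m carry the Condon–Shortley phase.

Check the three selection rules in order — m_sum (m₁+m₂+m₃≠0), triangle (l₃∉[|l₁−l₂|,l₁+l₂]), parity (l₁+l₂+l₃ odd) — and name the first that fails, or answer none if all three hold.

Σmᵢ = 1  ✗
l₃∈[|l₁−l₂|,l₁+l₂]=[0,8], have l₃=5
Σlᵢ = 13 ⇒ odd

m_sum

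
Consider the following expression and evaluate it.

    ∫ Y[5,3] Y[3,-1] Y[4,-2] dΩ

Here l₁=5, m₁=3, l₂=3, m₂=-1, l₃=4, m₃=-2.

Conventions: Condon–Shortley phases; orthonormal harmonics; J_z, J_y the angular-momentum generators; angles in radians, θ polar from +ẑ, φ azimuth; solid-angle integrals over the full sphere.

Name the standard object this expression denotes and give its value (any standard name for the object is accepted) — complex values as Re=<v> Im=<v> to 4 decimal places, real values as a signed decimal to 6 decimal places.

This is a Gaunt coefficient — the integral of a triple product of spherical harmonics over the sphere.
Checks pass: Σm=0; 12 even; l₃=4∈[2,8].
(2·5+1)(2·3+1)(2·4+1) = 693
Δ: 4! 6! 2! / 13! → 1/180180
sum: t=1:−1/576 t=2:+1/144 t=3:−1/576 = 1/288
3j²(5 3 4; 0 0 0) = Δ·Π!·Σ² = 20/1001  (sign +1)
sum: t=0:+1/2304 t=1:−1/720 t=2:+1/5760 = -1/1280
3j²(5 3 4; 3 -1 -2) = Δ·Π!·Σ² = 27/1430  (sign -1)
combine: 4πI² = 693·20/1001·27/1430 = 486/1859
take √, sign -1: I = -0.14423595

Gaunt coefficient, -0.144236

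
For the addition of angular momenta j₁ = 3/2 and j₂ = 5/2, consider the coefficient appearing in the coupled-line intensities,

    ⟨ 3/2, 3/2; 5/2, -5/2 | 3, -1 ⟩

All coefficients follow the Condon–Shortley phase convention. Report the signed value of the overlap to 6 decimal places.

+0.353553

√[7·1!2!4!/8! · 3!0!0!5!2!4!] = √(288)
  +(−1)^0/∏(0,1,0,0,2,4)! = 1/48  (running 1/48)
⟨..|..⟩ = √(288)·(1/48) = +0.353553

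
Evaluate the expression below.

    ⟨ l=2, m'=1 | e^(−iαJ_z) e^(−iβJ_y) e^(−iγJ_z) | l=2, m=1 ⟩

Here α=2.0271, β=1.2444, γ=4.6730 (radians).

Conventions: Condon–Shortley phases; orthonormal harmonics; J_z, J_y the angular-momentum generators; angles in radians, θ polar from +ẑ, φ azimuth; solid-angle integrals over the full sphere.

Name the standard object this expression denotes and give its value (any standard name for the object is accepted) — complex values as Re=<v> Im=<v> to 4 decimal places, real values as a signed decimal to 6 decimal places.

Wigner D-matrix element, Re=-0.2166 Im=0.0959

This is a Wigner D-matrix element — the rotation-matrix element ⟨l m'| R(α,β,γ) |l m⟩ in the angular-momentum basis.
D^2_{1,1}(2.0271,1.2444,4.6730) = e^{-i·1·2.0271}·d^2_{1,1}(1.2444)·e^{-i·1·4.6730}. Compute d first:
Half-angle: c=0.812598, s=0.582824. N=√(6·1·6·1)=6.000000
The bounds max(0,m−m')=0 and min(l+m,l−m')=1 give 2 terms
  k=0: (−1)^0·6.0000/(6)·0.8126^4·0.5828^0 = +0.436017
  k=1: (−1)^1·6.0000/(2)·0.8126^2·0.5828^2 = -0.672896
d^2_{1,1}(1.2444) = +0.436017 -0.672896 = -0.236879
Phases: e^{-i·(1)·2.0271}=-0.440633-0.897687i, e^{-i·(1)·4.6730}=-0.039379+0.999224i ⇒ D=-0.216589+0.095922i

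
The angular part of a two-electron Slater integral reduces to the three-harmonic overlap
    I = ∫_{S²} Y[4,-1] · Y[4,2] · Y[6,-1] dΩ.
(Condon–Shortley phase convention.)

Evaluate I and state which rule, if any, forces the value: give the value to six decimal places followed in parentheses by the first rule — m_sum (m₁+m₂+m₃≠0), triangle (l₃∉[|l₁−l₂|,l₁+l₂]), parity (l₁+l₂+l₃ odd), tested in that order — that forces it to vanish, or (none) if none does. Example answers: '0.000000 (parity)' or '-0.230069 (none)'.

0.097783 (none)

Rules hold: Σm=0, L=14 even, 0≤6≤8.
N = 9·9·13 = 1053
Δ = 2!·6!·6!/15! = 1/1261260
Racah Σ t=0..2: t=0:+1/4608 t=1:−1/1296 t=2:+1/4608 = -7/20736
⇒ 3j(4 4 6; 0 0 0)² = 20/1287, sgn -1
Racah Σ t=0..2: t=0:+1/172800 t=1:−1/5760 t=2:+1/3456 = 7/57600
⇒ 3j(4 4 6; -1 2 -1)² = 21/2860, sgn -1
4πI² = N·(3j₀)²·(3jₘ)² = 189/1573
I = +1·√(0.120153/4π) = 0.09778261
No selection rule forces the value: the integral is nonzero (none).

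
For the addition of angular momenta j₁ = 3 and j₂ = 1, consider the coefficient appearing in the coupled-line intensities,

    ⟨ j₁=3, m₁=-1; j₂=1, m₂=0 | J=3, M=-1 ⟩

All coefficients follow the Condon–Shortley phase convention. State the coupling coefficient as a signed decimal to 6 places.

triangle: 1!*5!*1!/8! = 120/40320
(j±m)!: 2!*4!*1!*1!*2!*4! = 2304
prefactor² = (2J+1)*Δ*N² = 48
  k=0: +1/(0!*1!*4!*1!*1!*0!) = 1/24
  k=1: −1/(1!*0!*3!*0!*2!*1!) = -1/12
Σ = -1/24  ⇒  CG² = 48*(-1/24)² = 1/12
CG = −√(1/12) = -0.288675

-0.288675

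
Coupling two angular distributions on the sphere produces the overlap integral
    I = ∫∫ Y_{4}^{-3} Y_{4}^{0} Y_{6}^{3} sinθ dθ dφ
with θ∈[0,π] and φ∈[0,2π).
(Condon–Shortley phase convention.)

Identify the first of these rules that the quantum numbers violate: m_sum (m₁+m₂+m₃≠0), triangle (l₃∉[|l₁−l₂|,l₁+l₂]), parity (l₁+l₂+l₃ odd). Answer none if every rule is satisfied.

m₁+m₂+m₃ = -3 + 0 + 3 = 0  ✓
triangle: |4−4|=0 ≤ l₃=6 ≤ 4+4=8  ✓
parity: l₁+l₂+l₃ = 14 is even  ✓

none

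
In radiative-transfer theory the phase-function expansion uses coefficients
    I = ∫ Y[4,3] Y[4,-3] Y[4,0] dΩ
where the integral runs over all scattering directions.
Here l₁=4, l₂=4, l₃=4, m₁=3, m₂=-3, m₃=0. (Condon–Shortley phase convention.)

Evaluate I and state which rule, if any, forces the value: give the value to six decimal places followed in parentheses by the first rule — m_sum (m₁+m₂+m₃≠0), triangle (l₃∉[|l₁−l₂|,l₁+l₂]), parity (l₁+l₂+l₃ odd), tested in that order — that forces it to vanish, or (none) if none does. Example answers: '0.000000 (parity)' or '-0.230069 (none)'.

0.159788 (none)

m-sum 0 ✓  L=12 even ✓  0≤4≤8 ✓
Π(2lᵢ+1) = 9×9×9 = 729
triangle coeff Δ(4,4,4) = 1/450450
Σ_t [0,4]: t=0:+1/13824 t=1:−1/216 t=2:+1/64 t=3:−1/216 t=4:+1/13824 = 5/768
(3j)²=18/1001 [(4 4 4; 0 0 0)], sign=+1
Σ_t [0,1]: t=0:+1/864 t=1:−1/3456 = 1/1152
(3j)²=7/286 [(4 4 4; 3 -3 0)], sign=+1
⇒ 4πI² = 6561/20449
I = (+1)√(6561/20449/(4π)) = 0.15978796
No selection rule forces the value: the integral is nonzero (none).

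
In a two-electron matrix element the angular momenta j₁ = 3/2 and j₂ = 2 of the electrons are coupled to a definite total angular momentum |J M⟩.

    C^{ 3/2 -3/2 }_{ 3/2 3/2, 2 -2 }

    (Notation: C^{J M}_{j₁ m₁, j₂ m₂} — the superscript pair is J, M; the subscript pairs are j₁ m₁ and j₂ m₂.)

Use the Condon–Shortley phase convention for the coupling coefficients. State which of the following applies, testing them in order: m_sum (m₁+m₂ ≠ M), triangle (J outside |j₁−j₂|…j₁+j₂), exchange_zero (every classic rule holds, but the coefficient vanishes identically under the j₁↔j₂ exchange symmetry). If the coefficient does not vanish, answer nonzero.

m-sum: m₁+m₂ = 3/2+(-2) = -1/2, M = -3/2  ✗ ⇒ coefficient is 0

m_sum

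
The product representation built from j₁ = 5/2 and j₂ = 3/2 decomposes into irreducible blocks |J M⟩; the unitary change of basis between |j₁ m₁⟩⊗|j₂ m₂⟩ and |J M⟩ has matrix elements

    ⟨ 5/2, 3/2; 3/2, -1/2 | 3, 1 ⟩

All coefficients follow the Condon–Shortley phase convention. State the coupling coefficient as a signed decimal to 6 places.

j₁+j₂−J=1  J+j₁−j₂=4  J−j₁+j₂=2  j₁+j₂+J+1=8
(j₁±m₁, j₂±m₂, J±M) = (4,1,1,2,4,2)
P² = 96/5
sum k=0..1:
  [0] +1/6 = 1/6
  [1] −1/48 = -1/48
S = 7/48
C² = P²·S² = 49/120 ; C = +0.639010

+0.639010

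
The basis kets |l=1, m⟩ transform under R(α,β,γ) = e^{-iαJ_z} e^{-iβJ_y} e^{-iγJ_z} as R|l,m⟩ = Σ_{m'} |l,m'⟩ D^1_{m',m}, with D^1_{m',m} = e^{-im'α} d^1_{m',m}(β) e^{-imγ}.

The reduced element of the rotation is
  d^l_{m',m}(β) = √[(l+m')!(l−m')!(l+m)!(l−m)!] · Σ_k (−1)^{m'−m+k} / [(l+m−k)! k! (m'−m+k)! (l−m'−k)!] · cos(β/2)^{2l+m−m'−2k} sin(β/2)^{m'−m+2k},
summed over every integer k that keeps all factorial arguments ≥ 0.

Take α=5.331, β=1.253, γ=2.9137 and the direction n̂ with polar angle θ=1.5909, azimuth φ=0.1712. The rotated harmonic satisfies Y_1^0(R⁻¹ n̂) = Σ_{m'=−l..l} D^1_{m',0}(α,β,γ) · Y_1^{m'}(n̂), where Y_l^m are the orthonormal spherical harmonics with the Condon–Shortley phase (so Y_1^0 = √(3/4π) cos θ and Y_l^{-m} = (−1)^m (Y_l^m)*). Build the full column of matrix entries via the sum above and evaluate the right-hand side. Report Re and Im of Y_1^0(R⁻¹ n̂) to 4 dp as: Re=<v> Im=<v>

Re=0.1977 Im=0.0000

Need the full column D^1_{m',0} for m'=−1..1 at α=5.3310, β=1.2530, γ=2.9137.
cos(β/2)=0.810085, sin(β/2)=0.586313
d^1_{-1,0}: single k=1 term ⇒ +0.671699;  D = +0.389521-0.547223i
d^1_{0,0}: k∈[0..1] ⇒ +0.656237 -0.343763 = +0.312474;  D = +0.312474+0.000000i
d^1_{1,0}: single k=0 term ⇒ -0.671699;  D = -0.389521-0.547223i
Y_1^{m'}(θ=1.5909,φ=0.1712) and Σ D·Y over m':
  (+0.3895-0.5472i)·(+0.3404-0.0588i)  (+0.3125+0.0000i)·(-0.0098+0.0000i)  (-0.3895-0.5472i)·(-0.3404-0.0588i)
Y_1^0(R⁻¹ n̂) = +0.197691+0.000000i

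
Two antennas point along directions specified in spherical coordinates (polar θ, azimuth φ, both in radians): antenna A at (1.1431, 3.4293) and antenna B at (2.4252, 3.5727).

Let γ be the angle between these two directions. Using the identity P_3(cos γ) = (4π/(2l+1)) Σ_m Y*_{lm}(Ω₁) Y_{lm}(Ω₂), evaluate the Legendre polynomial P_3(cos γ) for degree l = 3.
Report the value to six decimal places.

Term-by-term m-sum for l=3 (normalisation 4π/7 = 1.795196):
  term(m=-3) = 0.03375 - 0.01549j   from Y*(Ω₁)=-0.20434 - 0.23885j, Y(Ω₂)=-0.03236 + 0.11362j
  term(m=-2) = -0.11188 + 0.03300j   from Y*(Ω₁)=0.29445 + 0.19099j, Y(Ω₂)=-0.21629 + 0.25236j
  term(m=-1) = -0.01592 + 0.00230j   from Y*(Ω₁)=0.03942 + 0.01167j, Y(Ω₂)=-0.35552 + 0.16353j
  term(m=+0) = -0.01455 + 0.00000j   from Y*(Ω₁)=-0.33121 + 0.00000j, Y(Ω₂)=0.04392 + 0.00000j
  term(m=+1) = -0.01592 - 0.00230j   from Y*(Ω₁)=-0.03942 + 0.01167j, Y(Ω₂)=0.35552 + 0.16353j
  term(m=+2) = -0.11188 - 0.03300j   from Y*(Ω₁)=0.29445 - 0.19099j, Y(Ω₂)=-0.21629 - 0.25236j
  term(m=+3) = 0.03375 + 0.01549j   from Y*(Ω₁)=0.20434 - 0.23885j, Y(Ω₂)=0.03236 + 0.11362j
Total Σ_m = -0.20266 + 0.00000j. Multiply by 1.795196: -0.36381 + 0.00000j. P_3(cos γ) = -0.363811

-0.363811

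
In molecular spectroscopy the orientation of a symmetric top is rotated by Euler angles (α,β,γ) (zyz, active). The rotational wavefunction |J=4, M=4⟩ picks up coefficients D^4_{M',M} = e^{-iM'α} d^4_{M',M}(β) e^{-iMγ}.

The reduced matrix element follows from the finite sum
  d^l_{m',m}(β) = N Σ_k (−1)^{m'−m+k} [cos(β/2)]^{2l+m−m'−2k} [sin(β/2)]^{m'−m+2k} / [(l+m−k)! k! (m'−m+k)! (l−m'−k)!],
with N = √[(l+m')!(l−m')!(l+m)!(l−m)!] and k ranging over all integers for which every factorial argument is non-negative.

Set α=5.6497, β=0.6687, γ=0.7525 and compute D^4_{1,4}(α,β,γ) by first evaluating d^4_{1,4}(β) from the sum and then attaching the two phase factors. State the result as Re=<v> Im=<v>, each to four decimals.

First d^4_{1,4}(β=0.6687), then the phase factors e^{-i(1)α} and e^{-i(4)γ}:
c=cos(0.668700/2)=0.944624, s=sin(0.668700/2)=0.328155; N=√[120·6·40320·1]=5387.986637
The bounds max(0,m−m')=3 and min(l+m,l−m')=3 give 1 term
  k=3: (−1)^0·5387.9866/(720)·0.9446^5·0.3282^3 = +0.198896
d^4_{1,4}(0.6687) = +0.198896
Attach z-rotation phases: D = e^{-i(1)(5.6497)}·(+0.198896)·e^{-i(4)(0.7525)} = -0.143469-0.137754i

Re=-0.1435 Im=-0.1378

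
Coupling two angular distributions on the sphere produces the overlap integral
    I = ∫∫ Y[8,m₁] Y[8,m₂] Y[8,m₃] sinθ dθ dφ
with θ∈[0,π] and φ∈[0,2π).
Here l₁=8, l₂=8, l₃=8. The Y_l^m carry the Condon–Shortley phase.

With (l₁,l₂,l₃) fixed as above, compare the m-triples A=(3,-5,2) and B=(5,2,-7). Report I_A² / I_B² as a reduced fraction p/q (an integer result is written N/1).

7/39

l's match ⇒ only the (l;m) 3-j factors differ between A and B.
A: triangle coeff Δ(8,8,8) = 1/236637794250; Σ_t [0,3]: t=0:+1/20901888000 t=1:−1/4180377600 t=2:+1/5225472000 t=3:−1/41803776000 = -1/41803776000; (3j)²=42/37145 [(8 8 8; 3 -5 2)], sign=-1
B: triangle coeff Δ(8,8,8) = 1/236637794250; Σ_t [2,3]: t=2:+1/292626432000 t=3:−1/146313216000 = -1/292626432000; (3j)²=234/37145 [(8 8 8; 5 2 -7)], sign=+1
I_A²/I_B² = (42/37145)/(234/37145) = 7/39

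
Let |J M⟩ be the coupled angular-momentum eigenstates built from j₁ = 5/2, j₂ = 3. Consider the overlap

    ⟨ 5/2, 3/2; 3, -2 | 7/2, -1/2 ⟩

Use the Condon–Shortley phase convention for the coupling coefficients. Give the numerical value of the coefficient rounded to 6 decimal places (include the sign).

+0.563436  (= +√(20/63))

j₁+j₂−J=2  J+j₁−j₂=3  J−j₁+j₂=4  j₁+j₂+J+1=10
(j₁±m₁, j₂±m₂, J±M) = (4,1,1,5,3,4)
P² = 9216/35
sum k=0..1:
  [0] +1/24 = 1/24
  [1] −1/144 = -1/144
S = 5/144
C² = P²·S² = 20/63 ; C = +0.563436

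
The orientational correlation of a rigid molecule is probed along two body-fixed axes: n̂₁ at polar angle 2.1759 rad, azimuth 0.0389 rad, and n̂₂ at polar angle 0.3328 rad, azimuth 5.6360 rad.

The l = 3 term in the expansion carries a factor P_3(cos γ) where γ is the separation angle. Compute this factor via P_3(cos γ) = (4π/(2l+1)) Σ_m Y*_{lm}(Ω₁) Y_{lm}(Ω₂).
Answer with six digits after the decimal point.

Term-by-term m-sum for l=3 (normalisation 4π/7 = 1.795196):
  [-3]  conj(Y_{3,-3})(Ω₁) = (0.230527, 0.027025) ; Y_{3,-3}(Ω₂) = (-0.005271, 0.013559) ; Δ = (-0.001581, 0.002983)
  [-2]  conj(Y_{3,-2})(Ω₁) = (-0.392046, -0.030563) ; Y_{3,-2}(Ω₂) = (0.028135, 0.099175) ; Δ = (-0.007999, -0.039741)
  [-1]  conj(Y_{3,-1})(Ω₁) = (0.164122, 0.006388) ; Y_{3,-1}(Ω₂) = (0.291972, 0.220664) ; Δ = (0.046509, 0.038081)
  [+0]  conj(Y_{3,0})(Ω₁) = (0.293385, -0.000000) ; Y_{3,0}(Ω₂) = (0.517188, 0.000000) ; Δ = (0.151735, 0.000000)
  [+1]  conj(Y_{3,1})(Ω₁) = (-0.164122, 0.006388) ; Y_{3,1}(Ω₂) = (-0.291972, 0.220664) ; Δ = (0.046509, -0.038081)
  [+2]  conj(Y_{3,2})(Ω₁) = (-0.392046, 0.030563) ; Y_{3,2}(Ω₂) = (0.028135, -0.099175) ; Δ = (-0.007999, 0.039741)
  [+3]  conj(Y_{3,3})(Ω₁) = (-0.230527, 0.027025) ; Y_{3,3}(Ω₂) = (0.005271, 0.013559) ; Δ = (-0.001581, -0.002983)
Σ over m = (0.225593, -0.000000); ×(4π/7) → (0.404984, -0.000000). Real part: 0.404984

0.404984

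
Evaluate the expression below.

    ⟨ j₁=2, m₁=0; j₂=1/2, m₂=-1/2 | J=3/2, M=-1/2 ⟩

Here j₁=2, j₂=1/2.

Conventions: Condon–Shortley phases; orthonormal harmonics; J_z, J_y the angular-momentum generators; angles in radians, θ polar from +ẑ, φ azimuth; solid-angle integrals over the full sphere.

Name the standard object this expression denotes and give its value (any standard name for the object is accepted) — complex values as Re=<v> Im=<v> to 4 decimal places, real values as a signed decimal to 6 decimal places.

Clebsch–Gordan coefficient, +√(2/5) ≈ +0.632456

This is a Clebsch–Gordan (vector-coupling) coefficient.
j₁+j₂−J=1  J+j₁−j₂=3  J−j₁+j₂=0  j₁+j₂+J+1=5
(j₁±m₁, j₂±m₂, J±M) = (2,2,0,1,1,2)
P² = 8/5
sum k=0..0:
  [0] +1/2 = 1/2
S = 1/2
C² = P²·S² = 2/5 ; C = +0.632456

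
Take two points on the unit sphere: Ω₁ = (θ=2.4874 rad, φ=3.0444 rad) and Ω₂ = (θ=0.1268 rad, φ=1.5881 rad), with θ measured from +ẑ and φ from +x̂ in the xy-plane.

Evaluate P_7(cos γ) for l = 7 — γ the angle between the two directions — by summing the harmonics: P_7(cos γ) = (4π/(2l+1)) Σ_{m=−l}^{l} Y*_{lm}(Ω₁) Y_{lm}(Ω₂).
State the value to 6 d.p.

Addition theorem: P_7(cos γ) = (4π/15) Σ_m Y*_{lm}(Ω₁) Y_{lm}(Ω₂), m = −7…7:
  m=-7: (-0.012010, 0.009719) × (0.000000, 0.000000) = (-0.000000, -0.000000)  (running Σ = (-0.000000, -0.000000))
  m=-6: (-0.062925, 0.041511) × (-0.000008, 0.000001) = (0.000000, -0.000000)  (running Σ = (0.000000, -0.000000))
  m=-5: (-0.194541, 0.102759) × (-0.000012, -0.000139) = (0.000017, 0.000026)  (running Σ = (0.000017, 0.000026))
  m=-4: (-0.383213, 0.156971) × (0.001819, -0.000126) = (-0.000677, 0.000334)  (running Σ = (-0.000660, 0.000359))
  m=-3: (-0.433199, 0.130017) × (0.000888, 0.017097) = (-0.002608, -0.007291)  (running Σ = (-0.003268, -0.006932))
  m=-2: (-0.109885, 0.021633) × (-0.112176, 0.003884) = (0.012242, -0.002853)  (running Σ = (0.008975, -0.009785))
  m=-1: (0.354040, -0.034519) × (-0.008007, -0.462711) = (-0.018807, -0.163542)  (running Σ = (-0.009833, -0.173327))
  m=0: (0.233952, -0.000000) × (0.859966, 0.000000) = (0.201191, 0.000000)  (running Σ = (0.191358, -0.173327))
  m=1: (-0.354040, -0.034519) × (0.008007, -0.462711) = (-0.018807, 0.163542)  (running Σ = (0.172551, -0.009785))
  m=2: (-0.109885, -0.021633) × (-0.112176, -0.003884) = (0.012242, 0.002853)  (running Σ = (0.184793, -0.006932))
  m=3: (0.433199, 0.130017) × (-0.000888, 0.017097) = (-0.002608, 0.007291)  (running Σ = (0.182185, 0.000359))
  m=4: (-0.383213, -0.156971) × (0.001819, 0.000126) = (-0.000677, -0.000334)  (running Σ = (0.181508, 0.000026))
  m=5: (0.194541, 0.102759) × (0.000012, -0.000139) = (0.000017, -0.000026)  (running Σ = (0.181525, -0.000000))
  m=6: (-0.062925, -0.041511) × (-0.000008, -0.000001) = (0.000000, 0.000000)  (running Σ = (0.181525, -0.000000))
  m=7: (0.012010, 0.009719) × (-0.000000, 0.000000) = (-0.000000, 0.000000)  (running Σ = (0.181525, -0.000000))
Total Σ_m = (0.181525, -0.000000). Multiply by 0.837758: (0.152074, -0.000000). P_7(cos γ) = 0.152074

0.152074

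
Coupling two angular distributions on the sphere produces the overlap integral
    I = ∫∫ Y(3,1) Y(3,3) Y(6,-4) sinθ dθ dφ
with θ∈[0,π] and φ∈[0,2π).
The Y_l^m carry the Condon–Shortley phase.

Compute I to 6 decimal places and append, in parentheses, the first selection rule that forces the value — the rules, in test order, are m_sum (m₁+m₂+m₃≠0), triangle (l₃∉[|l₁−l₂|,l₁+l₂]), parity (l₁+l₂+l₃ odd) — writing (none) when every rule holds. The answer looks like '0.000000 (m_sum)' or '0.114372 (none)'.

Checks pass: Σm=0; 12 even; l₃=6∈[0,6].
(2·3+1)(2·3+1)(2·6+1) = 637
Δ: 0! 6! 6! / 13! → 1/12012
sum: t=0:+1/1296 = 1/1296
3j²(3 3 6; 0 0 0) = Δ·Π!·Σ² = 100/3003  (sign +1)
sum: t=0:+1/34560 = 1/34560
3j²(3 3 6; 1 3 -4) = Δ·Π!·Σ² = 5/286  (sign +1)
combine: 4πI² = 637·100/3003·5/286 = 1750/4719
take √, sign +1: I = 0.17178653
No selection rule forces the value: the integral is nonzero (none).

0.171787 (none)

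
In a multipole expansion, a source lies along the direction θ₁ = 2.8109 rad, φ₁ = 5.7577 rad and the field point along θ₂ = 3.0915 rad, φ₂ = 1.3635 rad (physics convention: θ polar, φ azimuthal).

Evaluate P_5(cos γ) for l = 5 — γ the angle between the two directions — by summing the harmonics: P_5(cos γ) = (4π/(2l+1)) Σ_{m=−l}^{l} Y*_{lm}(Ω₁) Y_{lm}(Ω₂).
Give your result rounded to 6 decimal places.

0.270105

Term-by-term m-sum for l=5 (normalisation 4π/11 = 1.142397):
  [-5]  conj(Y_{5,-5})(Ω₁) = -0.001459-0.000824i ; Y_{5,-5}(Ω₂) = +0.000000-0.000000i ; Δ = -0.000000+0.000000i
  [-4]  conj(Y_{5,-4})(Ω₁) = +0.007816+0.013304i ; Y_{5,-4}(Ω₂) = -0.000006-0.000007i ; Δ = +0.000000-0.000000i
  [-3]  conj(Y_{5,-3})(Ω₁) = -0.000473-0.083502i ; Y_{5,-3}(Ω₂) = -0.000202+0.000282i ; Δ = +0.000024+0.000017i
  [-2]  conj(Y_{5,-2})(Ω₁) = -0.141340+0.246956i ; Y_{5,-2}(Ω₂) = +0.007739+0.003406i ; Δ = -0.001935+0.001430i
  [-1]  conj(Y_{5,-1})(Ω₁) = +0.475137-0.275517i ; Y_{5,-1}(Ω₂) = +0.026174-0.124450i ; Δ = -0.021852-0.066342i
  [+0]  conj(Y_{5,0})(Ω₁) = -0.309302-0.000000i ; Y_{5,0}(Ω₂) = -0.918076+0.000000i ; Δ = +0.283963+0.000000i
  [+1]  conj(Y_{5,1})(Ω₁) = -0.475137-0.275517i ; Y_{5,1}(Ω₂) = -0.026174-0.124450i ; Δ = -0.021852+0.066342i
  [+2]  conj(Y_{5,2})(Ω₁) = -0.141340-0.246956i ; Y_{5,2}(Ω₂) = +0.007739-0.003406i ; Δ = -0.001935-0.001430i
  [+3]  conj(Y_{5,3})(Ω₁) = +0.000473-0.083502i ; Y_{5,3}(Ω₂) = +0.000202+0.000282i ; Δ = +0.000024-0.000017i
  [+4]  conj(Y_{5,4})(Ω₁) = +0.007816-0.013304i ; Y_{5,4}(Ω₂) = -0.000006+0.000007i ; Δ = +0.000000+0.000000i
  [+5]  conj(Y_{5,5})(Ω₁) = +0.001459-0.000824i ; Y_{5,5}(Ω₂) = -0.000000-0.000000i ; Δ = -0.000000-0.000000i
Σ over m = +0.236437+0.000000i; ×(4π/11) → +0.270105+0.000000i. Real part: 0.270105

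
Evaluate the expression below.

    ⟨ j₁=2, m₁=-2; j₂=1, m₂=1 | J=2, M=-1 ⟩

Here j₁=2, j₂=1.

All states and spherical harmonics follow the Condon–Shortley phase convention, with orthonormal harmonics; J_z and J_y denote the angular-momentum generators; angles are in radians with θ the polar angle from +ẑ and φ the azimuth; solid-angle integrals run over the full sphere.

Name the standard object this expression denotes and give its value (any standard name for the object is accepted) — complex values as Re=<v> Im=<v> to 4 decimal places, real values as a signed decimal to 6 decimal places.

Clebsch–Gordan coefficient, −√(1/3) ≈ -0.577350

This is a Clebsch–Gordan (vector-coupling) coefficient.
triangle: 1!×3!×1!/6! = 6/720
(j±m)!: 0!×4!×2!×0!×1!×3! = 288
prefactor² = (2J+1)×Δ×N² = 12
  k=1: −1/(1!×0!×3!×1!×0!×0!) = -1/6
Σ = -1/6  ⇒  CG² = 12×(-1/6)² = 1/3
CG = −√(1/3) = -0.577350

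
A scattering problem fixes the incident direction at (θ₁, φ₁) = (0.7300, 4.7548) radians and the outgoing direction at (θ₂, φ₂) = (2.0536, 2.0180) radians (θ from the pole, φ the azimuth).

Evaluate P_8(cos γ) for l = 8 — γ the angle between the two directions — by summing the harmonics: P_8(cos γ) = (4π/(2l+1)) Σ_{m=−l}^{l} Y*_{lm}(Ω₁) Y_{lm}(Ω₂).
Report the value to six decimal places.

Summing Y*_{l m}(θ₁,φ₁)·Y_{l m}(θ₂,φ₂) over m ∈ [−8, 8]; prefactor 4π/(2·8+1) = 0.739198:
  m=-8: (+0.019011+0.006710i) × (-0.176923+0.082437i) = -0.003917+0.000380i  (running Σ = -0.003917+0.000380i)
  m=-7: (-0.026360+0.086168i) × (-0.004570+0.409225i) = -0.035142-0.011181i  (running Σ = -0.039058-0.010801i)
  m=-6: (-0.234833-0.061081i) × (+0.363893+0.179552i) = -0.074487-0.064392i  (running Σ = -0.113545-0.075193i)
  m=-5: (+0.089638-0.416355i) × (+0.037739-0.029607i) = -0.008944-0.018367i  (running Σ = -0.122489-0.093560i)
  m=-4: (+0.435546+0.074605i) × (+0.071337+0.322007i) = +0.007047+0.145571i  (running Σ = -0.115442+0.052011i)
  m=-3: (-0.014400+0.112566i) × (+0.217370+0.050709i) = -0.008838+0.023738i  (running Σ = -0.124280+0.075749i)
  m=-2: (+0.326492+0.027760i) × (-0.142758+0.177846i) = -0.051546+0.054102i  (running Σ = -0.175826+0.129852i)
  m=-1: (-0.012094+0.284988i) × (+0.118441+0.246953i) = -0.071811+0.030768i  (running Σ = -0.247637+0.160619i)
  m=0: (+0.247960-0.000000i) × (-0.191026+0.000000i) = -0.047367+0.000000i  (running Σ = -0.295004+0.160619i)
  m=1: (+0.012094+0.284988i) × (-0.118441+0.246953i) = -0.071811-0.030768i  (running Σ = -0.366815+0.129852i)
  m=2: (+0.326492-0.027760i) × (-0.142758-0.177846i) = -0.051546-0.054102i  (running Σ = -0.418362+0.075749i)
  m=3: (+0.014400+0.112566i) × (-0.217370+0.050709i) = -0.008838-0.023738i  (running Σ = -0.427200+0.052011i)
  m=4: (+0.435546-0.074605i) × (+0.071337-0.322007i) = +0.007047-0.145571i  (running Σ = -0.420153-0.093560i)
  m=5: (-0.089638-0.416355i) × (-0.037739-0.029607i) = -0.008944+0.018367i  (running Σ = -0.429097-0.075193i)
  m=6: (-0.234833+0.061081i) × (+0.363893-0.179552i) = -0.074487+0.064392i  (running Σ = -0.503583-0.010801i)
  m=7: (+0.026360+0.086168i) × (+0.004570+0.409225i) = -0.035142+0.011181i  (running Σ = -0.538725+0.000380i)
  m=8: (+0.019011-0.006710i) × (-0.176923-0.082437i) = -0.003917-0.000380i  (running Σ = -0.542642-0.000000i)
Σ over m = -0.542642-0.000000i; ×(4π/17) → -0.401120-0.000000i. Real part: -0.401120

-0.401120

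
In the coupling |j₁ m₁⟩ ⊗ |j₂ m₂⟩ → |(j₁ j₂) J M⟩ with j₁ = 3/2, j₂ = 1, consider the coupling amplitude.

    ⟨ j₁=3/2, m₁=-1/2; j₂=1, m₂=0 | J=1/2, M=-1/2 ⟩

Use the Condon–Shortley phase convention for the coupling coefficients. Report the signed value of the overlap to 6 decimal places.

-0.577350  (= −√(1/3))

triangle: 2!×1!×0!/4! = 2/24
(j±m)!: 1!×2!×1!×1!×0!×1! = 2
prefactor² = (2J+1)×Δ×N² = 1/3
  k=1: −1/(1!×1!×1!×0!×0!×0!) = -1
Σ = -1  ⇒  CG² = 1/3×(-1)² = 1/3
CG = −√(1/3) = -0.577350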